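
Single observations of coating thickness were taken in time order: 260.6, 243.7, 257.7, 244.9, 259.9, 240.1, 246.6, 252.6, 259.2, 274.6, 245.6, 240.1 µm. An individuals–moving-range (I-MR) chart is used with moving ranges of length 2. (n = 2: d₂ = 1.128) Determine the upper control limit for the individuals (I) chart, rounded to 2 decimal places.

X̄ = (260.6 + 243.7 + 257.7 + 244.9 + 259.9 + 240.1 + 246.6 + 252.6 + 259.2 + 274.6 + 245.6 + 240.1) / 12 = 252.1333
Moving ranges: 16.9, 14.0, 12.8, 15.0, 19.8, 6.5, 6.0, 6.6, 15.4, 29.0, 5.5; M̄R̄ = 147.5000 / 11 = 13.4091
UCL = X̄ + 3·M̄R̄/d₂ = 252.1333 + 3 × 13.4091 / 1.128 = 287.7958

287.80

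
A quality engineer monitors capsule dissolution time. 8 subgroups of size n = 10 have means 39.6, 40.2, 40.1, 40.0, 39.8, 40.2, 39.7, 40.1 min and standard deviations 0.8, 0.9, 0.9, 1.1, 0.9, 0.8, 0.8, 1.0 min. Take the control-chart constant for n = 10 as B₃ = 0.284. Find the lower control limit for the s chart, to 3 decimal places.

s̄ = (0.8 + 0.9 + 0.9 + 1.1 + 0.9 + 0.8 + 0.8 + 1.0) / 8 = 0.9000
LCL_s = B₃·s̄ = 0.284 × 0.9000 = 0.2556

0.256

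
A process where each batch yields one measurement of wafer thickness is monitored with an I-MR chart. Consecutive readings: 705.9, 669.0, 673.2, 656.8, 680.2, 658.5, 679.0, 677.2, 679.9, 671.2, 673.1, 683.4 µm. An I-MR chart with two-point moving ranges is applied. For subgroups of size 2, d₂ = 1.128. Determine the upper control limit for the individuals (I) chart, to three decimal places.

711.521

X̄ = (705.9 + 669.0 + 673.2 + 656.8 + 680.2 + 658.5 + 679.0 + 677.2 + 679.9 + 671.2 + 673.1 + 683.4) / 12 = 675.6167
Moving ranges: 36.9, 4.2, 16.4, 23.4, 21.7, 20.5, 1.8, 2.7, 8.7, 1.9, 10.3; M̄R̄ = 148.5000 / 11 = 13.5000
UCL = X̄ + 3·M̄R̄/d₂ = 675.6167 + 3 × 13.5000 / 1.128 = 711.5209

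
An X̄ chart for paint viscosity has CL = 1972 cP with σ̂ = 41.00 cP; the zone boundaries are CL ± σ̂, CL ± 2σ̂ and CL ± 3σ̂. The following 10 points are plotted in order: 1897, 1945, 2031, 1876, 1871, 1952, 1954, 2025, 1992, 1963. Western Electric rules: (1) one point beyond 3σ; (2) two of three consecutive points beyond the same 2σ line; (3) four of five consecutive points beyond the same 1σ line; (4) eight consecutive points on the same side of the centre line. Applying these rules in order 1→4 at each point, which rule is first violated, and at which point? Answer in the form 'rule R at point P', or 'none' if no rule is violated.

Zone of each point (C = within 1σ̂, B = 1σ̂–2σ̂, A = 2σ̂–3σ̂, * = beyond 3σ̂; sign = side of CL): 1:-B, 2:-C, 3:+B, 4:-A, 5:-A, 6:-C, 7:-C, 8:+B, 9:+C, 10:-C
Rule 2 (two of three consecutive points beyond the same 2σ limit) is satisfied at point 5.

rule 2 at point 5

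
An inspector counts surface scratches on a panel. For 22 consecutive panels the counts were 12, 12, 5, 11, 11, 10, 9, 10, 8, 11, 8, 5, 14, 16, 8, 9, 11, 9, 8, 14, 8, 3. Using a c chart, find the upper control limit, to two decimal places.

18.95

c̄ = (12 + 12 + 5 + 11 + 11 + 10 + 9 + 10 + 8 + 11 + 8 + 5 + 14 + 16 + 8 + 9 + 11 + 9 + 8 + 14 + 8 + 3) / 22 = 212 / 22 = 9.6364
UCL = c̄ + 3√c̄ = 9.6364 + 3 × √9.6364 = 9.6364 + 3 × 3.1042 = 18.9491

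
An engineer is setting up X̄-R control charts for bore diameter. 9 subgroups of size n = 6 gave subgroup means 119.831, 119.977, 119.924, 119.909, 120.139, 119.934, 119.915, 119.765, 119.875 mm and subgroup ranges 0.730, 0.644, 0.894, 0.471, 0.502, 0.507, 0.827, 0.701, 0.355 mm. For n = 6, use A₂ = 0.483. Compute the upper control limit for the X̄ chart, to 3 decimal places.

120.221

X̄̄ = (119.831 + 119.977 + 119.924 + 119.909 + 120.139 + 119.934 + 119.915 + 119.765 + 119.875) / 9 = 1079.2690 / 9 = 119.9188
R̄ = (0.730 + 0.644 + 0.894 + 0.471 + 0.502 + 0.507 + 0.827 + 0.701 + 0.355) / 9 = 5.6310 / 9 = 0.6257
UCL = X̄̄ + A₂·R̄ = 119.9188 + 0.483 × 0.6257 = 120.2210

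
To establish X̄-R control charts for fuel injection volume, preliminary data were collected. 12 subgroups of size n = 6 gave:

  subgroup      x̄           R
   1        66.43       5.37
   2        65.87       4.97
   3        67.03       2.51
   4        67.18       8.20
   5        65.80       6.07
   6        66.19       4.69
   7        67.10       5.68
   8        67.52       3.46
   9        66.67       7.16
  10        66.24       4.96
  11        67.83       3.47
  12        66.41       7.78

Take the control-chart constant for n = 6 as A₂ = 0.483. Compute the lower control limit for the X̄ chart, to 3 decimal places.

X̄̄ = (66.43 + 65.87 + 67.03 + 67.18 + 65.80 + 66.19 + 67.10 + 67.52 + 66.67 + 66.24 + 67.83 + 66.41) / 12 = 800.2700 / 12 = 66.6892
R̄ = (5.37 + 4.97 + 2.51 + 8.20 + 6.07 + 4.69 + 5.68 + 3.46 + 7.16 + 4.96 + 3.47 + 7.78) / 12 = 64.3200 / 12 = 5.3600
LCL = X̄̄ − A₂·R̄ = 66.6892 − 0.483 × 5.3600 = 64.1003

64.100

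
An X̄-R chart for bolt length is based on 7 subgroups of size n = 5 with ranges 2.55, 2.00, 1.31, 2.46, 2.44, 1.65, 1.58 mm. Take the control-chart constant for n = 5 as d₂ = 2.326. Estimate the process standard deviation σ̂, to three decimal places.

R̄ = (2.55 + 2.00 + 1.31 + 2.46 + 2.44 + 1.65 + 1.58) / 7 = 1.9986
σ̂ = R̄ / d₂ = 1.9986 / 2.326 = 0.8592

0.859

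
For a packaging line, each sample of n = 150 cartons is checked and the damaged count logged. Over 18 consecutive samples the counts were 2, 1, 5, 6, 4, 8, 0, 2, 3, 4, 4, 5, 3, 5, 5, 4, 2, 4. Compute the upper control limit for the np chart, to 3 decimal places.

9.438

p̄ = Σdᵢ / (k·n) = 67 / (18 × 150) = 0.02481
UCL = np̄ + 3·√(np̄(1−p̄)) = 3.7222 + 3 × √(3.7222×0.97519) = 3.7222 + 3 × 1.9052 = 9.4379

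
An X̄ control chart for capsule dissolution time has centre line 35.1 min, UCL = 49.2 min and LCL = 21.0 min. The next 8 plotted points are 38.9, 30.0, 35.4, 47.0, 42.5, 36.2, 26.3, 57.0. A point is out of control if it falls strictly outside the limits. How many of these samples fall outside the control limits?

1

Compare each point to [21.0, 49.2]: sample 8 = 57.0 > UCL.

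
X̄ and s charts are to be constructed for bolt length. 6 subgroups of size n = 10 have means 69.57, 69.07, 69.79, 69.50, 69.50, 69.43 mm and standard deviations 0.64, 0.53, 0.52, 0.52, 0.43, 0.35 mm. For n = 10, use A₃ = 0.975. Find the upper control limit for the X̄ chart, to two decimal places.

69.96

X̄̄ = (69.57 + 69.07 + 69.79 + 69.50 + 69.50 + 69.43) / 6 = 69.4767
s̄ = (0.64 + 0.53 + 0.52 + 0.52 + 0.43 + 0.35) / 6 = 0.4983
UCL = X̄̄ + A₃·s̄ = 69.4767 + 0.975 × 0.4983 = 69.9625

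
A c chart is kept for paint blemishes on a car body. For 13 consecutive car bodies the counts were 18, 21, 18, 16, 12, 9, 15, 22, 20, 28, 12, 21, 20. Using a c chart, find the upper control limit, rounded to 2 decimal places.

30.52

c̄ = (18 + 21 + 18 + 16 + 12 + 9 + 15 + 22 + 20 + 28 + 12 + 21 + 20) / 13 = 232 / 13 = 17.8462
UCL = c̄ + 3√c̄ = 17.8462 + 3 × √17.8462 = 17.8462 + 3 × 4.2245 = 30.5196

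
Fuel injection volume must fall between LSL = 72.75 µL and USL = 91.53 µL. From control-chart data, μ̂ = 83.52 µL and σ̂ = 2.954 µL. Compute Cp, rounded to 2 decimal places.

Cp = (USL − LSL) / (6σ̂) = (91.53 − 72.75) / (6 × 2.954) = 18.7800 / 17.7240 = 1.0596

1.06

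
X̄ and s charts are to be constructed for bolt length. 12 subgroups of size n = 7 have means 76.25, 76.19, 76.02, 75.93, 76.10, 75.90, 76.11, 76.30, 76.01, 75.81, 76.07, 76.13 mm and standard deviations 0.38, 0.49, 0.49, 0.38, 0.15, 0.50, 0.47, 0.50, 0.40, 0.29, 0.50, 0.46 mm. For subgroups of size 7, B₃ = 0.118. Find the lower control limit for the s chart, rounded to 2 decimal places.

s̄ = (0.38 + 0.49 + 0.49 + 0.38 + 0.15 + 0.50 + 0.47 + 0.50 + 0.40 + 0.29 + 0.50 + 0.46) / 12 = 0.4175
LCL_s = B₃·s̄ = 0.118 × 0.4175 = 0.0493

0.05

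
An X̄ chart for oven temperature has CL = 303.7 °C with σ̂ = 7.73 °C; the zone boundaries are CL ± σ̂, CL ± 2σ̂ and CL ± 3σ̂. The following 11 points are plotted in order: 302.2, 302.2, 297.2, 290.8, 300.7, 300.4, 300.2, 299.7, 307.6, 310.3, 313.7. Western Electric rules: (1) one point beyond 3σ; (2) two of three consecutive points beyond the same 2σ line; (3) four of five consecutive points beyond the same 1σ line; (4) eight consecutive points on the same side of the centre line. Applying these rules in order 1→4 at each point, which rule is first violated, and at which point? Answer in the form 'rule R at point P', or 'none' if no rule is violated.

Zone of each point (C = within 1σ̂, B = 1σ̂–2σ̂, A = 2σ̂–3σ̂, * = beyond 3σ̂; sign = side of CL): 1:-C, 2:-C, 3:-C, 4:-B, 5:-C, 6:-C, 7:-C, 8:-C, 9:+C, 10:+C, 11:+B
Rule 4 (eight consecutive points on the same side of the centre line) is satisfied at point 8.

rule 4 at point 8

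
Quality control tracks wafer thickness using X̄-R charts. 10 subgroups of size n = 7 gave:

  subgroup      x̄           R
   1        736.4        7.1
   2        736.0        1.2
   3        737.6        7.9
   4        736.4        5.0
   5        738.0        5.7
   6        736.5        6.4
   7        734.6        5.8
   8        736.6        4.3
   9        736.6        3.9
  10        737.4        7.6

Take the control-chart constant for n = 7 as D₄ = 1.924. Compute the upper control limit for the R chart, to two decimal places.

10.56

R̄ = (7.1 + 1.2 + 7.9 + 5.0 + 5.7 + 6.4 + 5.8 + 4.3 + 3.9 + 7.6) / 10 = 54.9000 / 10 = 5.4900
UCL_R = D₄·R̄ = 1.924 × 5.4900 = 10.5628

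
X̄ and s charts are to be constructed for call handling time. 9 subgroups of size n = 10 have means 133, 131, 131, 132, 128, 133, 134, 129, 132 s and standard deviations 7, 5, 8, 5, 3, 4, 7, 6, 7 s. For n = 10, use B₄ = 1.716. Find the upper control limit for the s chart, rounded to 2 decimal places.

9.91

s̄ = (7 + 5 + 8 + 5 + 3 + 4 + 7 + 6 + 7) / 9 = 5.7778
UCL_s = B₄·s̄ = 1.716 × 5.7778 = 9.9147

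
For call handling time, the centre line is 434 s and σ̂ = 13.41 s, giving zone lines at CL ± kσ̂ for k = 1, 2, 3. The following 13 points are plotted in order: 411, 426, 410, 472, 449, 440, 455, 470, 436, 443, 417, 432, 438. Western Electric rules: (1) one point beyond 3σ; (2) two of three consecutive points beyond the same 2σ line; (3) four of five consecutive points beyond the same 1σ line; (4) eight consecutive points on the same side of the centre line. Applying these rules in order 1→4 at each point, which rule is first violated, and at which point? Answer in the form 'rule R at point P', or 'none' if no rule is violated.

Zone of each point (C = within 1σ̂, B = 1σ̂–2σ̂, A = 2σ̂–3σ̂, * = beyond 3σ̂; sign = side of CL): 1:-B, 2:-C, 3:-B, 4:+A, 5:+B, 6:+C, 7:+B, 8:+A, 9:+C, 10:+C, 11:-B, 12:-C, 13:+C
Rule 3 (four of five consecutive points beyond the same 1σ limit) is satisfied at point 8.

rule 3 at point 8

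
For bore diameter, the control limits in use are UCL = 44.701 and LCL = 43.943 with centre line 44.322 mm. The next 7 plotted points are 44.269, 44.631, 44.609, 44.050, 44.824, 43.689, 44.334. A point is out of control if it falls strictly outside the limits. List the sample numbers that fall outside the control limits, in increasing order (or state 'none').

Compare each point to [43.943, 44.701]: sample 5 = 44.824 > UCL; sample 6 = 43.689 < LCL.

5, 6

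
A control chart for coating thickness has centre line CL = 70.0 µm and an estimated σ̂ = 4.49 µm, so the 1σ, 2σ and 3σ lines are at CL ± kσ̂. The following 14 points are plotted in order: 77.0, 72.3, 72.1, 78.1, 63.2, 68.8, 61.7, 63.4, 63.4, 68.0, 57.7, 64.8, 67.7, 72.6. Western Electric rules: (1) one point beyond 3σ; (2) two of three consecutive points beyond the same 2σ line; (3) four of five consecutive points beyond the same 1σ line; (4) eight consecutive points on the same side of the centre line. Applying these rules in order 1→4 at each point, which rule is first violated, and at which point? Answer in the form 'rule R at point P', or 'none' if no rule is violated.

rule 3 at point 9

Zone of each point (C = within 1σ̂, B = 1σ̂–2σ̂, A = 2σ̂–3σ̂, * = beyond 3σ̂; sign = side of CL): 1:+B, 2:+C, 3:+C, 4:+B, 5:-B, 6:-C, 7:-B, 8:-B, 9:-B, 10:-C, 11:-A, 12:-B, 13:-C, 14:+C
Rule 3 (four of five consecutive points beyond the same 1σ limit) is satisfied at point 9.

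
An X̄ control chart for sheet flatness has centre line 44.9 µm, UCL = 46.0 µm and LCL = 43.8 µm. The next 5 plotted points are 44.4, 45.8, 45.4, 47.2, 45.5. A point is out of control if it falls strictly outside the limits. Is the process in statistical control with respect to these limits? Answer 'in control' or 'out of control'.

out of control

Compare each point to [43.8, 46.0]: sample 4 = 47.2 > UCL.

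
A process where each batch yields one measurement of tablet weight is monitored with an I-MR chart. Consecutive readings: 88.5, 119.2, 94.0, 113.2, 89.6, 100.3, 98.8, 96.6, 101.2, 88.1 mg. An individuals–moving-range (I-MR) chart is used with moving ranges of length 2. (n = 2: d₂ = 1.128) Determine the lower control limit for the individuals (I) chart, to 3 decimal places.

60.298

X̄ = (88.5 + 119.2 + 94.0 + 113.2 + 89.6 + 100.3 + 98.8 + 96.6 + 101.2 + 88.1) / 10 = 98.9500
Moving ranges: 30.7, 25.2, 19.2, 23.6, 10.7, 1.5, 2.2, 4.6, 13.1; M̄R̄ = 130.8000 / 9 = 14.5333
LCL = X̄ − 3·M̄R̄/d₂ = 98.9500 − 3 × 14.5333 / 1.128 = 60.2975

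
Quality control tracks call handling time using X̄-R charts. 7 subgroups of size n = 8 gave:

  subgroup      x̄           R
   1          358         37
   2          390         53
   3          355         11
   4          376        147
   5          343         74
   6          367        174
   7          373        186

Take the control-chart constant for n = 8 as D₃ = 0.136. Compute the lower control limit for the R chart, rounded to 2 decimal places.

13.25

R̄ = (37 + 53 + 11 + 147 + 74 + 174 + 186) / 7 = 682.0000 / 7 = 97.4286
LCL_R = D₃·R̄ = 0.136 × 97.4286 = 13.2503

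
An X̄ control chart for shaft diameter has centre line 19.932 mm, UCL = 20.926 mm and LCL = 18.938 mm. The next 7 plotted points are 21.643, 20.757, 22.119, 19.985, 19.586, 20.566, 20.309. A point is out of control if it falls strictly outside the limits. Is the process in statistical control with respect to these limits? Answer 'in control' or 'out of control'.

Compare each point to [18.938, 20.926]: sample 1 = 21.643 > UCL; sample 3 = 22.119 > UCL.

out of control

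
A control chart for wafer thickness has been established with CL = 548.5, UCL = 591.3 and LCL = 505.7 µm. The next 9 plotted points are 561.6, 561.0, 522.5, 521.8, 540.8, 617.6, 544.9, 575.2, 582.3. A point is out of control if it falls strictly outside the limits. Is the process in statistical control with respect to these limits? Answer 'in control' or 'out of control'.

Compare each point to [505.7, 591.3]: sample 6 = 617.6 > UCL.

out of control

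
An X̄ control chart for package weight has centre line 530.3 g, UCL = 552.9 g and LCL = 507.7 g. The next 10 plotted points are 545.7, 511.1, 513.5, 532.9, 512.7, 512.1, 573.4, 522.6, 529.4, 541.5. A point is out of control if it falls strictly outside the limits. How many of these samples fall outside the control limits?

1

Compare each point to [507.7, 552.9]: sample 7 = 573.4 > UCL.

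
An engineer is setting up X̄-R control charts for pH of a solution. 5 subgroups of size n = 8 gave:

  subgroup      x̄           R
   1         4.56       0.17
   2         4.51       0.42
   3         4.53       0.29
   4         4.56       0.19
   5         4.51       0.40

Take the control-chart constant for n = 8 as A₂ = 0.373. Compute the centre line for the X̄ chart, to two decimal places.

X̄̄ = (4.56 + 4.51 + 4.53 + 4.56 + 4.51) / 5 = 22.6700 / 5 = 4.5340
CL = X̄̄ = 4.5340

4.53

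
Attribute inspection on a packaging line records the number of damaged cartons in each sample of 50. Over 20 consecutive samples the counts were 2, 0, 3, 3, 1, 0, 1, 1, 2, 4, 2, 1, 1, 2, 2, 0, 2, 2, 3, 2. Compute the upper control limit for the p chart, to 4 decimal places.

p̄ = Σdᵢ / (k·n) = 34 / (20 × 50) = 0.03400
UCL = p̄ + 3·√(p̄(1−p̄)/n) = 0.03400 + 3 × √(0.03400×0.96600/50) = 0.03400 + 3 × 0.02563 = 0.11089

0.1109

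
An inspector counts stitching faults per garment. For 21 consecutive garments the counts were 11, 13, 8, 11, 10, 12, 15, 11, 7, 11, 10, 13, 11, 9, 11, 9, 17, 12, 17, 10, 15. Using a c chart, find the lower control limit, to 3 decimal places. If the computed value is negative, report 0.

1.366

c̄ = (11 + 13 + 8 + 11 + 10 + 12 + 15 + 11 + 7 + 11 + 10 + 13 + 11 + 9 + 11 + 9 + 17 + 12 + 17 + 10 + 15) / 21 = 243 / 21 = 11.5714
LCL = c̄ − 3√c̄ = 11.5714 − 3 × 3.4017 = 1.3664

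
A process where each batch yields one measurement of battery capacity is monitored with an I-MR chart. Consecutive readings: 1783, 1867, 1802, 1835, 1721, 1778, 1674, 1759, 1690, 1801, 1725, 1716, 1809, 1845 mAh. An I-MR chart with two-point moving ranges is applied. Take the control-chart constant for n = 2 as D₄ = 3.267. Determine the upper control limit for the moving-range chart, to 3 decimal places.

Moving ranges: 84, 65, 33, 114, 57, 104, 85, 69, 111, 76, 9, 93, 36; M̄R̄ = 936.0000 / 13 = 72.0000
UCL_MR = D₄·M̄R̄ = 3.267 × 72.0000 = 235.2240

235.224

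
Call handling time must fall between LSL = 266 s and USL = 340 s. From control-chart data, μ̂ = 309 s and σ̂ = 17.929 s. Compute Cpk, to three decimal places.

0.576

Cpu = (USL − μ̂) / (3σ̂) = (340 − 309) / (3 × 17.929) = 0.5763; Cpl = (μ̂ − LSL) / (3σ̂) = (309 − 266) / (3 × 17.929) = 0.7994; Cpk = min(Cpu, Cpl) = 0.5763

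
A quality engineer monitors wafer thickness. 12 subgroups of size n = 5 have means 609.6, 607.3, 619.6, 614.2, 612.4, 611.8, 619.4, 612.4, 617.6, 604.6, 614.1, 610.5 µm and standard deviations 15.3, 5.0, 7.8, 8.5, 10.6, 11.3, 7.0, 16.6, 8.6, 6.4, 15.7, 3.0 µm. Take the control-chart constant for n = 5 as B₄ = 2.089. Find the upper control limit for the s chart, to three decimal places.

s̄ = (15.3 + 5.0 + 7.8 + 8.5 + 10.6 + 11.3 + 7.0 + 16.6 + 8.6 + 6.4 + 15.7 + 3.0) / 12 = 9.6500
UCL_s = B₄·s̄ = 2.089 × 9.6500 = 20.1589

20.159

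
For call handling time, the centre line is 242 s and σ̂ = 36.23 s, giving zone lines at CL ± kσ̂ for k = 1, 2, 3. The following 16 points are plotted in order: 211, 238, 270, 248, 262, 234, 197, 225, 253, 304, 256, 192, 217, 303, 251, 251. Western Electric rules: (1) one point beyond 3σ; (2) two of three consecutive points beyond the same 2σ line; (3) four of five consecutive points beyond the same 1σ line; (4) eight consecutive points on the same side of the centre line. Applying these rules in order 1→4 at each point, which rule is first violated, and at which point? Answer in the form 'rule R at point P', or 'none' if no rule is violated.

none

Zone of each point (C = within 1σ̂, B = 1σ̂–2σ̂, A = 2σ̂–3σ̂, * = beyond 3σ̂; sign = side of CL): 1:-C, 2:-C, 3:+C, 4:+C, 5:+C, 6:-C, 7:-B, 8:-C, 9:+C, 10:+B, 11:+C, 12:-B, 13:-C, 14:+B, 15:+C, 16:+C
No rule fires across all 16 points.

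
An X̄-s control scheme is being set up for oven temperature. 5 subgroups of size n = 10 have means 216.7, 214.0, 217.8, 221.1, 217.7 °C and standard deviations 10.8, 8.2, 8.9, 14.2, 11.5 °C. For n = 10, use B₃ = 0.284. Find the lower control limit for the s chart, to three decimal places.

3.044

s̄ = (10.8 + 8.2 + 8.9 + 14.2 + 11.5) / 5 = 10.7200
LCL_s = B₃·s̄ = 0.284 × 10.7200 = 3.0445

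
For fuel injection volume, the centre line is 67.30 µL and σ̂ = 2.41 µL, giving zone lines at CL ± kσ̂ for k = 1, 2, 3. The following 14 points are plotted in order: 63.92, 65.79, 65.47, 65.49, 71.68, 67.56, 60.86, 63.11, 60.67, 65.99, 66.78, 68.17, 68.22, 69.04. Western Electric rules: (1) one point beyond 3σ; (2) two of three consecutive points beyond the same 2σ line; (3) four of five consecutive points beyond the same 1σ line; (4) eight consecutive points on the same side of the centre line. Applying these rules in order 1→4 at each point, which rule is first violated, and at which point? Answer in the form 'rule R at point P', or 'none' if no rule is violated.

rule 2 at point 9

Zone of each point (C = within 1σ̂, B = 1σ̂–2σ̂, A = 2σ̂–3σ̂, * = beyond 3σ̂; sign = side of CL): 1:-B, 2:-C, 3:-C, 4:-C, 5:+B, 6:+C, 7:-A, 8:-B, 9:-A, 10:-C, 11:-C, 12:+C, 13:+C, 14:+C
Rule 2 (two of three consecutive points beyond the same 2σ limit) is satisfied at point 9.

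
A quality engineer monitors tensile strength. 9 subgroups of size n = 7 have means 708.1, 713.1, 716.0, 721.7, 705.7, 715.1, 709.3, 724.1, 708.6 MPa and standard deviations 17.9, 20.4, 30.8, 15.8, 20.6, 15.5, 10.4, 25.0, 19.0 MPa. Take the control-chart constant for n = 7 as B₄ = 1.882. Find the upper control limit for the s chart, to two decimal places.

s̄ = (17.9 + 20.4 + 30.8 + 15.8 + 20.6 + 15.5 + 10.4 + 25.0 + 19.0) / 9 = 19.4889
UCL_s = B₄·s̄ = 1.882 × 19.4889 = 36.6781

36.68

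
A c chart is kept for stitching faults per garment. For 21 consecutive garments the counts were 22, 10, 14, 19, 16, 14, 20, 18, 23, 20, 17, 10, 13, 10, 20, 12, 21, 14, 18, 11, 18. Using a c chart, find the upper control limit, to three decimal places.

28.262

c̄ = (22 + 10 + 14 + 19 + 16 + 14 + 20 + 18 + 23 + 20 + 17 + 10 + 13 + 10 + 20 + 12 + 21 + 14 + 18 + 11 + 18) / 21 = 340 / 21 = 16.1905
UCL = c̄ + 3√c̄ = 16.1905 + 3 × √16.1905 = 16.1905 + 3 × 4.0237 = 28.2617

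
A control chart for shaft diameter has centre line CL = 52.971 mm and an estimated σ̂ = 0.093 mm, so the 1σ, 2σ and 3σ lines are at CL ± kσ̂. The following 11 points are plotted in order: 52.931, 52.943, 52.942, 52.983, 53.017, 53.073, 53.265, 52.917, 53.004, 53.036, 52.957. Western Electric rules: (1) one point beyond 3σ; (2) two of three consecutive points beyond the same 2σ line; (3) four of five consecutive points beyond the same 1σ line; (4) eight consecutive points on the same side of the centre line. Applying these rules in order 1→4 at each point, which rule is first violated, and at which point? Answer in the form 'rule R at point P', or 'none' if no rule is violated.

Zone of each point (C = within 1σ̂, B = 1σ̂–2σ̂, A = 2σ̂–3σ̂, * = beyond 3σ̂; sign = side of CL): 1:-C, 2:-C, 3:-C, 4:+C, 5:+C, 6:+B, 7:+*, 8:-C, 9:+C, 10:+C, 11:-C
Rule 1 (one point beyond the 3σ limits) is satisfied at point 7.

rule 1 at point 7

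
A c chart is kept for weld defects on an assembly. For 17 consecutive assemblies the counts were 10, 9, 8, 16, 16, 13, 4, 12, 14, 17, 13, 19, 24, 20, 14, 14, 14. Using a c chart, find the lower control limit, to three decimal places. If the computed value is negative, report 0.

2.740

c̄ = (10 + 9 + 8 + 16 + 16 + 13 + 4 + 12 + 14 + 17 + 13 + 19 + 24 + 20 + 14 + 14 + 14) / 17 = 237 / 17 = 13.9412
LCL = c̄ − 3√c̄ = 13.9412 − 3 × 3.7338 = 2.7398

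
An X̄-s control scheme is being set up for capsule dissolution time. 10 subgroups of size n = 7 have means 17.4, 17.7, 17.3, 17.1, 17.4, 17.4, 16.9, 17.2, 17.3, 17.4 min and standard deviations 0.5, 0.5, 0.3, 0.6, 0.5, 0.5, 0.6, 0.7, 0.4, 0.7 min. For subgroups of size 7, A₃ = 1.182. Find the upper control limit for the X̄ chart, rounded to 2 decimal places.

17.94

X̄̄ = (17.4 + 17.7 + 17.3 + 17.1 + 17.4 + 17.4 + 16.9 + 17.2 + 17.3 + 17.4) / 10 = 17.3100
s̄ = (0.5 + 0.5 + 0.3 + 0.6 + 0.5 + 0.5 + 0.6 + 0.7 + 0.4 + 0.7) / 10 = 0.5300
UCL = X̄̄ + A₃·s̄ = 17.3100 + 1.182 × 0.5300 = 17.9365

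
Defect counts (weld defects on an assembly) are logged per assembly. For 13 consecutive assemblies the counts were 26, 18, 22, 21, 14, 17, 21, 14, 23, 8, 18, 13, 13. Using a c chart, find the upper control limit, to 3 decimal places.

30.102

c̄ = (26 + 18 + 22 + 21 + 14 + 17 + 21 + 14 + 23 + 8 + 18 + 13 + 13) / 13 = 228 / 13 = 17.5385
UCL = c̄ + 3√c̄ = 17.5385 + 3 × √17.5385 = 17.5385 + 3 × 4.1879 = 30.1021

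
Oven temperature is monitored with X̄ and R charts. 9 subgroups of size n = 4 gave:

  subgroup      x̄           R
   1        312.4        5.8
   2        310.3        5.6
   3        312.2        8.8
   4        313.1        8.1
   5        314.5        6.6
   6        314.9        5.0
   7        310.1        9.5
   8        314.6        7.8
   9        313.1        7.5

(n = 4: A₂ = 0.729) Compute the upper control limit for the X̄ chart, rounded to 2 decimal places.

318.04

X̄̄ = (312.4 + 310.3 + 312.2 + 313.1 + 314.5 + 314.9 + 310.1 + 314.6 + 313.1) / 9 = 2815.2000 / 9 = 312.8000
R̄ = (5.8 + 5.6 + 8.8 + 8.1 + 6.6 + 5.0 + 9.5 + 7.8 + 7.5) / 9 = 64.7000 / 9 = 7.1889
UCL = X̄̄ + A₂·R̄ = 312.8000 + 0.729 × 7.1889 = 318.0407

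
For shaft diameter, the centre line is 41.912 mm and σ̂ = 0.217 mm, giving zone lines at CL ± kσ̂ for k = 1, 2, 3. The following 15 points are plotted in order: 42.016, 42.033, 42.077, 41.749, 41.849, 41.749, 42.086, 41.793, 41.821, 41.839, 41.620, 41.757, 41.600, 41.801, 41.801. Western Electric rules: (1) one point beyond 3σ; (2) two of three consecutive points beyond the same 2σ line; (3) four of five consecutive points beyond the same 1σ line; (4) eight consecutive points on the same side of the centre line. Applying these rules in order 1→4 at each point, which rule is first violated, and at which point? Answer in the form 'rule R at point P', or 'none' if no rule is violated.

Zone of each point (C = within 1σ̂, B = 1σ̂–2σ̂, A = 2σ̂–3σ̂, * = beyond 3σ̂; sign = side of CL): 1:+C, 2:+C, 3:+C, 4:-C, 5:-C, 6:-C, 7:+C, 8:-C, 9:-C, 10:-C, 11:-B, 12:-C, 13:-B, 14:-C, 15:-C
Rule 4 (eight consecutive points on the same side of the centre line) is satisfied at point 15.

rule 4 at point 15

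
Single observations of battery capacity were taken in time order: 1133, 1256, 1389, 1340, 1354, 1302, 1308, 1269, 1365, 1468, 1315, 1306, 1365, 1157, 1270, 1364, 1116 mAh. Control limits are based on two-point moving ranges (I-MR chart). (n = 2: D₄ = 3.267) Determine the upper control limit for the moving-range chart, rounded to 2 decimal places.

306.08

Moving ranges: 123, 133, 49, 14, 52, 6, 39, 96, 103, 153, 9, 59, 208, 113, 94, 248; M̄R̄ = 1499.0000 / 16 = 93.6875
UCL_MR = D₄·M̄R̄ = 3.267 × 93.6875 = 306.0771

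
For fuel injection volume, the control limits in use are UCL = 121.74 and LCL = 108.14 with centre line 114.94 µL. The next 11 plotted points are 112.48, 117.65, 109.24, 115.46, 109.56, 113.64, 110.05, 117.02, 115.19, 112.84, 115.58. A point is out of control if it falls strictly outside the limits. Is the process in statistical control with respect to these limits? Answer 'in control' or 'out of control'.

in control

All 11 points lie within [108.14, 121.74].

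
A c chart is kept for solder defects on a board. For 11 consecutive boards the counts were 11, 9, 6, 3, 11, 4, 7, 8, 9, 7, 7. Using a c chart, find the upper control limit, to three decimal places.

c̄ = (11 + 9 + 6 + 3 + 11 + 4 + 7 + 8 + 9 + 7 + 7) / 11 = 82 / 11 = 7.4545
UCL = c̄ + 3√c̄ = 7.4545 + 3 × √7.4545 = 7.4545 + 3 × 2.7303 = 15.6454

15.645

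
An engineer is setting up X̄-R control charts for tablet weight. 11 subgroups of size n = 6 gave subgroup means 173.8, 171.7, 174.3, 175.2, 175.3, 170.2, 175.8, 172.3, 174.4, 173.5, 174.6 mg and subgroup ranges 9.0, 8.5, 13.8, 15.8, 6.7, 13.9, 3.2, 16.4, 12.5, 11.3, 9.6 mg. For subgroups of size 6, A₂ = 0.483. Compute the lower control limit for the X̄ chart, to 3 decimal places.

168.437

X̄̄ = (173.8 + 171.7 + 174.3 + 175.2 + 175.3 + 170.2 + 175.8 + 172.3 + 174.4 + 173.5 + 174.6) / 11 = 1911.1000 / 11 = 173.7364
R̄ = (9.0 + 8.5 + 13.8 + 15.8 + 6.7 + 13.9 + 3.2 + 16.4 + 12.5 + 11.3 + 9.6) / 11 = 120.7000 / 11 = 10.9727
LCL = X̄̄ − A₂·R̄ = 173.7364 − 0.483 × 10.9727 = 168.4365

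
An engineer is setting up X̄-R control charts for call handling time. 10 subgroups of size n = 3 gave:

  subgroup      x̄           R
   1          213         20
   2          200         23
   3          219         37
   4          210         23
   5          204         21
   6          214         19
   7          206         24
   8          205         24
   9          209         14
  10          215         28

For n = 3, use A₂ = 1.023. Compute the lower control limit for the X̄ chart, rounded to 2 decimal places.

185.66

X̄̄ = (213 + 200 + 219 + 210 + 204 + 214 + 206 + 205 + 209 + 215) / 10 = 2095.0000 / 10 = 209.5000
R̄ = (20 + 23 + 37 + 23 + 21 + 19 + 24 + 24 + 14 + 28) / 10 = 233.0000 / 10 = 23.3000
LCL = X̄̄ − A₂·R̄ = 209.5000 − 1.023 × 23.3000 = 185.6641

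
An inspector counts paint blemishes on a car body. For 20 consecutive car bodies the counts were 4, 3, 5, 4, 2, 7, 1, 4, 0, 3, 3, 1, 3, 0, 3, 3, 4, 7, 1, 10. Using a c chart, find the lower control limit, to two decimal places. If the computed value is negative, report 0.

0.00

c̄ = (4 + 3 + 5 + 4 + 2 + 7 + 1 + 4 + 0 + 3 + 3 + 1 + 3 + 0 + 3 + 3 + 4 + 7 + 1 + 10) / 20 = 68 / 20 = 3.4000
LCL = c̄ − 3√c̄ = 3.4000 − 3 × 1.8439 = -2.1317 → 0 (cannot be negative)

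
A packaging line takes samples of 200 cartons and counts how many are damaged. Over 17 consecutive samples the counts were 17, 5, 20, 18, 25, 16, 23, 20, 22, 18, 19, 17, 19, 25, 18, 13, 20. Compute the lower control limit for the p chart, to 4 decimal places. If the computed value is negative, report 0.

0.0311

p̄ = Σdᵢ / (k·n) = 315 / (17 × 200) = 0.09265
LCL = p̄ − 3·√(p̄(1−p̄)/n) = 0.09265 − 3 × 0.02050 = 0.03114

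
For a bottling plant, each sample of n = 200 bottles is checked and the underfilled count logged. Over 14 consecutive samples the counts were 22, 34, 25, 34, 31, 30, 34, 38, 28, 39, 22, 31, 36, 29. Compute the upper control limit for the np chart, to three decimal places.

p̄ = Σdᵢ / (k·n) = 433 / (14 × 200) = 0.15464
UCL = np̄ + 3·√(np̄(1−p̄)) = 30.9286 + 3 × √(30.9286×0.84536) = 30.9286 + 3 × 5.1133 = 46.2684

46.268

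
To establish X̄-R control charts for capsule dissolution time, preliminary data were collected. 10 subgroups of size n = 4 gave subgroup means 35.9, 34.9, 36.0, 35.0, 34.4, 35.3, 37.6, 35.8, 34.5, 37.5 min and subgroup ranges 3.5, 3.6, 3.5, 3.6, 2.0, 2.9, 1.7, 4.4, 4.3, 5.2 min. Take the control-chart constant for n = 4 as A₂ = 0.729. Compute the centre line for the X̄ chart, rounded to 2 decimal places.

X̄̄ = (35.9 + 34.9 + 36.0 + 35.0 + 34.4 + 35.3 + 37.6 + 35.8 + 34.5 + 37.5) / 10 = 356.9000 / 10 = 35.6900
CL = X̄̄ = 35.6900

35.69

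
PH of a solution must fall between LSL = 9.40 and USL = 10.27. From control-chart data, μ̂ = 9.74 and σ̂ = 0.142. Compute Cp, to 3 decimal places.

1.021

Cp = (USL − LSL) / (6σ̂) = (10.27 − 9.40) / (6 × 0.142) = 0.8700 / 0.8520 = 1.0211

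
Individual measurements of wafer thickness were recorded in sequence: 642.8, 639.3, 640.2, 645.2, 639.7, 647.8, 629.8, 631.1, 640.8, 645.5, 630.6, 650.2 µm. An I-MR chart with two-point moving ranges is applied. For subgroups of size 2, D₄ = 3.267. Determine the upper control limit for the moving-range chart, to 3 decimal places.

Moving ranges: 3.5, 0.9, 5.0, 5.5, 8.1, 18.0, 1.3, 9.7, 4.7, 14.9, 19.6; M̄R̄ = 91.2000 / 11 = 8.2909
UCL_MR = D₄·M̄R̄ = 3.267 × 8.2909 = 27.0864

27.086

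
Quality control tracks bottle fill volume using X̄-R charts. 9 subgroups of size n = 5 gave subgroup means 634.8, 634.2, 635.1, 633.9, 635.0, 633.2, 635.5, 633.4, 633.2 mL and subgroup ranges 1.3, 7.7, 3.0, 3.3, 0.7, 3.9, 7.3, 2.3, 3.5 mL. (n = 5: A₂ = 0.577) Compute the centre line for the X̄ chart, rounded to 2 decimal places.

X̄̄ = (634.8 + 634.2 + 635.1 + 633.9 + 635.0 + 633.2 + 635.5 + 633.4 + 633.2) / 9 = 5708.3000 / 9 = 634.2556
CL = X̄̄ = 634.2556

634.26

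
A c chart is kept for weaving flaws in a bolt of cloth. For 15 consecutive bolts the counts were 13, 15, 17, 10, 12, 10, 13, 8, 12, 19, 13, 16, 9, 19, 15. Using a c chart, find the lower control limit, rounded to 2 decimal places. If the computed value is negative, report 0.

2.42

c̄ = (13 + 15 + 17 + 10 + 12 + 10 + 13 + 8 + 12 + 19 + 13 + 16 + 9 + 19 + 15) / 15 = 201 / 15 = 13.4000
LCL = c̄ − 3√c̄ = 13.4000 − 3 × 3.6606 = 2.4182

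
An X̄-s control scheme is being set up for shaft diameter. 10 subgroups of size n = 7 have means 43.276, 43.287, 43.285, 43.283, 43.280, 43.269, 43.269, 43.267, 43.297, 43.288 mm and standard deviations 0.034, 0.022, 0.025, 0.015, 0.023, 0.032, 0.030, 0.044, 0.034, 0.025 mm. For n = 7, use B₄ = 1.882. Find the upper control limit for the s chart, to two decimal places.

0.05

s̄ = (0.034 + 0.022 + 0.025 + 0.015 + 0.023 + 0.032 + 0.030 + 0.044 + 0.034 + 0.025) / 10 = 0.0284
UCL_s = B₄·s̄ = 1.882 × 0.0284 = 0.0534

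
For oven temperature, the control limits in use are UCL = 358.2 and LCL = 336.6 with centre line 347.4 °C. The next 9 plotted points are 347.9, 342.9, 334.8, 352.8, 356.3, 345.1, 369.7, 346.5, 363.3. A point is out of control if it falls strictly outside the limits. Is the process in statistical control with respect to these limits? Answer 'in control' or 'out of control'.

out of control

Compare each point to [336.6, 358.2]: sample 3 = 334.8 < LCL; sample 7 = 369.7 > UCL; sample 9 = 363.3 > UCL.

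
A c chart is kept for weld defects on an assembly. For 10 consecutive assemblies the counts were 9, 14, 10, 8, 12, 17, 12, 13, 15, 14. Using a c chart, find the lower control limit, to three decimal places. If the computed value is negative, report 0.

1.836

c̄ = (9 + 14 + 10 + 8 + 12 + 17 + 12 + 13 + 15 + 14) / 10 = 124 / 10 = 12.4000
LCL = c̄ − 3√c̄ = 12.4000 − 3 × 3.5214 = 1.8359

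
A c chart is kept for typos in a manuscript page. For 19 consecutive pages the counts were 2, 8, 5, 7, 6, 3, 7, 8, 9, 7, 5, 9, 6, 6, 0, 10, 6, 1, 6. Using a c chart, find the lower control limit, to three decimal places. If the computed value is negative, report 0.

c̄ = (2 + 8 + 5 + 7 + 6 + 3 + 7 + 8 + 9 + 7 + 5 + 9 + 6 + 6 + 0 + 10 + 6 + 1 + 6) / 19 = 111 / 19 = 5.8421
LCL = c̄ − 3√c̄ = 5.8421 − 3 × 2.4170 = -1.4090 → 0 (cannot be negative)

0.000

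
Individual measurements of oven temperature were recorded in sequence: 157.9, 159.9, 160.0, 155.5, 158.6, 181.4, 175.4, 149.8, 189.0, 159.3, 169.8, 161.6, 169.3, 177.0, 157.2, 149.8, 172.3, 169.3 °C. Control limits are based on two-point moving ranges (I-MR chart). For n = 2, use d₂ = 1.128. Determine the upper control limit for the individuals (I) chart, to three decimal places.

X̄ = (157.9 + 159.9 + 160.0 + 155.5 + 158.6 + 181.4 + 175.4 + 149.8 + 189.0 + 159.3 + 169.8 + 161.6 + 169.3 + 177.0 + 157.2 + 149.8 + 172.3 + 169.3) / 18 = 165.1722
Moving ranges: 2.0, 0.1, 4.5, 3.1, 22.8, 6.0, 25.6, 39.2, 29.7, 10.5, 8.2, 7.7, 7.7, 19.8, 7.4, 22.5, 3.0; M̄R̄ = 219.8000 / 17 = 12.9294
UCL = X̄ + 3·M̄R̄/d₂ = 165.1722 + 3 × 12.9294 / 1.128 = 199.5590

199.559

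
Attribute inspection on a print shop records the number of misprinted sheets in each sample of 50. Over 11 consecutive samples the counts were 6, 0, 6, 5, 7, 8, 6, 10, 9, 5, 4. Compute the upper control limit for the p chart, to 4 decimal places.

p̄ = Σdᵢ / (k·n) = 66 / (11 × 50) = 0.12000
UCL = p̄ + 3·√(p̄(1−p̄)/n) = 0.12000 + 3 × √(0.12000×0.88000/50) = 0.12000 + 3 × 0.04596 = 0.25787

0.2579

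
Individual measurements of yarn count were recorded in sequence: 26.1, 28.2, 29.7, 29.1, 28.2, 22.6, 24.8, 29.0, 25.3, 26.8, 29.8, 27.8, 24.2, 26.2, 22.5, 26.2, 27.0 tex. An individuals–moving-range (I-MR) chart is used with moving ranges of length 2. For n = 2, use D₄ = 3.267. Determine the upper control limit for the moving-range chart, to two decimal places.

Moving ranges: 2.1, 1.5, 0.6, 0.9, 5.6, 2.2, 4.2, 3.7, 1.5, 3.0, 2.0, 3.6, 2.0, 3.7, 3.7, 0.8; M̄R̄ = 41.1000 / 16 = 2.5688
UCL_MR = D₄·M̄R̄ = 3.267 × 2.5688 = 8.3921

8.39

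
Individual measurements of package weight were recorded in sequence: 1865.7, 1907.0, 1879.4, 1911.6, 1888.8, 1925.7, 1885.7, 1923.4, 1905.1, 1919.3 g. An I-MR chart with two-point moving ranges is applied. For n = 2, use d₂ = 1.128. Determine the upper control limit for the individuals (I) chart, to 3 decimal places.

X̄ = (1865.7 + 1907.0 + 1879.4 + 1911.6 + 1888.8 + 1925.7 + 1885.7 + 1923.4 + 1905.1 + 1919.3) / 10 = 1901.1700
Moving ranges: 41.3, 27.6, 32.2, 22.8, 36.9, 40.0, 37.7, 18.3, 14.2; M̄R̄ = 271.0000 / 9 = 30.1111
UCL = X̄ + 3·M̄R̄/d₂ = 1901.1700 + 3 × 30.1111 / 1.128 = 1981.2527

1981.253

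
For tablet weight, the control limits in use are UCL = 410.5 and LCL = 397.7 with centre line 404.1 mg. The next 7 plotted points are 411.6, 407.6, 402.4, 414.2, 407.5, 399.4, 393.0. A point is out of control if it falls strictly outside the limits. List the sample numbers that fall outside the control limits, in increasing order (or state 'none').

Compare each point to [397.7, 410.5]: sample 1 = 411.6 > UCL; sample 4 = 414.2 > UCL; sample 7 = 393.0 < LCL.

1, 4, 7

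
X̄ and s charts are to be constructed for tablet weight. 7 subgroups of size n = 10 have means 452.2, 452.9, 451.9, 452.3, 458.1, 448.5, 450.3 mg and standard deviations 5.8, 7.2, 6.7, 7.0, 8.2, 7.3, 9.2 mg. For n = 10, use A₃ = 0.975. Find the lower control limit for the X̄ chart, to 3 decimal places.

445.155

X̄̄ = (452.2 + 452.9 + 451.9 + 452.3 + 458.1 + 448.5 + 450.3) / 7 = 452.3143
s̄ = (5.8 + 7.2 + 6.7 + 7.0 + 8.2 + 7.3 + 9.2) / 7 = 7.3429
LCL = X̄̄ − A₃·s̄ = 452.3143 − 0.975 × 7.3429 = 445.1550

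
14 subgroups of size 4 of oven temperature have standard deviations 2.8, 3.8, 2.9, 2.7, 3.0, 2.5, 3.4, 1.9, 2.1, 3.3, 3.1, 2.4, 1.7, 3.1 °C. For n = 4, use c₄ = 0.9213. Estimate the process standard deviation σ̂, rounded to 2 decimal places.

s̄ = (2.8 + 3.8 + 2.9 + 2.7 + 3.0 + 2.5 + 3.4 + 1.9 + 2.1 + 3.3 + 3.1 + 2.4 + 1.7 + 3.1) / 14 = 2.7643
σ̂ = s̄ / c₄ = 2.7643 / 0.9213 = 3.0004

3.00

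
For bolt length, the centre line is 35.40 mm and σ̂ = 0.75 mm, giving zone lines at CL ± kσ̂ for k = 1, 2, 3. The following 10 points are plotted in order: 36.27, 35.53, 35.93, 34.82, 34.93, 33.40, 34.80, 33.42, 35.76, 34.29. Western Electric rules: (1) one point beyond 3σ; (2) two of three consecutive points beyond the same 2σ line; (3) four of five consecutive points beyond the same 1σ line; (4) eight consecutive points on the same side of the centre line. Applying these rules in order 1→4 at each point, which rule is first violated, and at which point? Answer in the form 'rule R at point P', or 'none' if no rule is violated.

rule 2 at point 8

Zone of each point (C = within 1σ̂, B = 1σ̂–2σ̂, A = 2σ̂–3σ̂, * = beyond 3σ̂; sign = side of CL): 1:+B, 2:+C, 3:+C, 4:-C, 5:-C, 6:-A, 7:-C, 8:-A, 9:+C, 10:-B
Rule 2 (two of three consecutive points beyond the same 2σ limit) is satisfied at point 8.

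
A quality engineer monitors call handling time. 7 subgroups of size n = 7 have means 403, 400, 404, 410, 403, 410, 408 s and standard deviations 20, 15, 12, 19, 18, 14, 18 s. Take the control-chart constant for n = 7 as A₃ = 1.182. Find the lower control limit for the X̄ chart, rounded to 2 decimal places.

X̄̄ = (403 + 400 + 404 + 410 + 403 + 410 + 408) / 7 = 405.4286
s̄ = (20 + 15 + 12 + 19 + 18 + 14 + 18) / 7 = 16.5714
LCL = X̄̄ − A₃·s̄ = 405.4286 − 1.182 × 16.5714 = 385.8411

385.84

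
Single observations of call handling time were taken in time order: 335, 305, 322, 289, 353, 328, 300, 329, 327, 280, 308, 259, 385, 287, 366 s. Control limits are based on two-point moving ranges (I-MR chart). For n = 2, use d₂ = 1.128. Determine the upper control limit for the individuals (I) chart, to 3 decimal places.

442.630

X̄ = (335 + 305 + 322 + 289 + 353 + 328 + 300 + 329 + 327 + 280 + 308 + 259 + 385 + 287 + 366) / 15 = 318.2000
Moving ranges: 30, 17, 33, 64, 25, 28, 29, 2, 47, 28, 49, 126, 98, 79; M̄R̄ = 655.0000 / 14 = 46.7857
UCL = X̄ + 3·M̄R̄/d₂ = 318.2000 + 3 × 46.7857 / 1.128 = 442.6301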